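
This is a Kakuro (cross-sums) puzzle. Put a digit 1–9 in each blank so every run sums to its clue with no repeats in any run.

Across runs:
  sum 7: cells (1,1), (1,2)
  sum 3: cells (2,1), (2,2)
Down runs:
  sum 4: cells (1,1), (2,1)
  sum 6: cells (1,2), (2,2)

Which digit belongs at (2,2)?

3 in 2 cells must be {1,2}; 4 in 2 cells must be {1,3}.
The 3 across and the 4 down share only 1, so (2,1) = 1.
(2,2) = 3 − 1 = 2 completes the 3 across.
(1,1) = 4 − 1 = 3 completes the 4 down.
(1,2) = 7 − 3 = 4 completes the 7 across.

2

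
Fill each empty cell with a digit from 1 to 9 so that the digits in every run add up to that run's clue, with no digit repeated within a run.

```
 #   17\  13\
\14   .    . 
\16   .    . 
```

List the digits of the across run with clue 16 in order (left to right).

16 in 2 cells must be {7,9}; 17 in 2 cells must be {8,9}.
The 16 across and the 17 down share only 9, so R2C1 = 9.
R2C2 = 16 − 9 = 7 completes the 16 across.
R1C1 = 17 − 9 = 8 completes the 17 down.
R1C2 = 14 − 8 = 6 completes the 14 across.

9, 7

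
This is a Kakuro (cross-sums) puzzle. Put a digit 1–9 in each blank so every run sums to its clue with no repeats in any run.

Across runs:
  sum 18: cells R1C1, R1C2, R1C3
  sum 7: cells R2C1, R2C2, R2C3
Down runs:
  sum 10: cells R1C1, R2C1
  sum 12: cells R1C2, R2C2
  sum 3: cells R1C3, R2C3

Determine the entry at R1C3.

7 in 3 cells must be {1,2,4}; 3 in 2 cells must be {1,2}.
The 7 across and the 12 down share only 4, so R2C2 = 4.
R1C2 = 12 − 4 = 8 completes the 12 down.
Given what's placed, R1C3 must be 1 to fit the 18 across and 3 down.
R2C3 = 3 − 1 = 2 completes the 3 down.
R1C1 = 18 − 9 = 9 completes the 18 across.
R2C1 = 7 − 6 = 1 completes the 7 across.

1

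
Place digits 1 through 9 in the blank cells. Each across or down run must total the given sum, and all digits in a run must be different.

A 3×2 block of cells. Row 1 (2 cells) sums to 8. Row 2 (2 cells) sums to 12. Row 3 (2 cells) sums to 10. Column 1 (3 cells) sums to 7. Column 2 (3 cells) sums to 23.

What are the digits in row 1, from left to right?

7 in 3 cells must be {1,2,4}; 23 in 3 cells must be {6,8,9}.
The 8 across and the 23 down share only 6, so (1,2) = 6.
The 12 across and the 7 down share only 4, so (2,1) = 4.
(2,2) = 12 − 4 = 8 completes the 12 across.
(3,2) = 23 − 14 = 9 completes the 23 down.
(1,1) = 8 − 6 = 2 completes the 8 across.
(3,1) = 10 − 9 = 1 completes the 10 across.

2 6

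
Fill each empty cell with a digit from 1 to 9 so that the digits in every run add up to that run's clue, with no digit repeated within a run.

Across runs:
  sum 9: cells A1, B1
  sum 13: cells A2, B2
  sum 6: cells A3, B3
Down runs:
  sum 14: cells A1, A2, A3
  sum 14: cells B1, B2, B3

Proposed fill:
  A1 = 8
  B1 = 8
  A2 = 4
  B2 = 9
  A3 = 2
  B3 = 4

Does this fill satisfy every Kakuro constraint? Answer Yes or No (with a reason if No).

No — the down run B1–B3 sums to 21, not 14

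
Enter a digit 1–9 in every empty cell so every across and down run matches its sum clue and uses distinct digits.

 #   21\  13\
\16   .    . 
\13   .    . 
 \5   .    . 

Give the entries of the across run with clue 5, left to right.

4 1

16 in 2 cells must be {7,9}.
The 5 across and the 21 down share only 4, so R3C1 = 4.
R3C2 = 5 − 4 = 1 completes the 5 across.
Given what's placed, R1C1 must be 9 to fit the 16 across and 21 down.
R1C2 = 16 − 9 = 7 completes the 16 across.
R2C1 = 21 − 13 = 8 completes the 21 down.
R2C2 = 13 − 8 = 5 completes the 13 across.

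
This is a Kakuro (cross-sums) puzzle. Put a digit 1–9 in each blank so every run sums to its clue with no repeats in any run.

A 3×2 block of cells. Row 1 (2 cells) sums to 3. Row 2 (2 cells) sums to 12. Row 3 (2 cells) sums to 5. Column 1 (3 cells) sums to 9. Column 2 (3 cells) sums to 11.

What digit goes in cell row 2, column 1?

3 in 2 cells must be {1,2}.
Nothing is forced directly, so branch on (2,1), whose candidates are 3 or 4 or 5. If (2,1) = 3: then (2,2) would have to be in {9} for the 12 across but in {1,2,3,4,5,6,7,8} for the 11 down — contradiction. If (2,1) = 5: that forces (1,1) = 1, (1,2) = 2, after which (2,2) would have to be in {7} for the 12 across but in {1,3,4,5,6,8} for the 11 down — contradiction. So (2,1) = 4.
Given what's placed, (1,1) must be 2 to fit the 3 across and 9 down.
(1,2) = 3 − 2 = 1 completes the 3 across.
(2,2) = 12 − 4 = 8 completes the 12 across.
(3,1) = 9 − 6 = 3 completes the 9 down.
(3,2) = 5 − 3 = 2 completes the 5 across.

4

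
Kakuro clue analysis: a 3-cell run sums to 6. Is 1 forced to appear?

Yes

The only way to make 6 from 3 distinct digits is {1,2,3}, which contains 1.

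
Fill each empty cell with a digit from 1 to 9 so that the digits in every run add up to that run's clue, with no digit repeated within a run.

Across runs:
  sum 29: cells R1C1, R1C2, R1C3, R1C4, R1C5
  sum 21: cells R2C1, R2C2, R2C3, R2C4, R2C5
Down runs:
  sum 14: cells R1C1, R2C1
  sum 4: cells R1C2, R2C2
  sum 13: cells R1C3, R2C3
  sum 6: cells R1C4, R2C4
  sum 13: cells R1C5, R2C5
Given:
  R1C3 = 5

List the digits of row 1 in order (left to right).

8 3 5 4 9

4 in 2 cells must be {1,3}.
R2C3 = 13 − 5 = 8 completes the 13 down.
Nothing is forced directly, so branch on R1C2, whose candidates are 1 or 3. If R1C2 = 1: then R1C4 would have to be in {6,8,9} for the 29 across but in {1,2,4,5} for the 6 down — contradiction. So R1C2 = 3.
Given what's placed, R1C4 must be 4 to fit the 29 across and 6 down.
R2C2 = 4 − 3 = 1 completes the 4 down.
R2C4 = 6 − 4 = 2 completes the 6 down.
Given what's placed, R2C1 must be 6 to fit the 21 across and 14 down.
R2C5 = 21 − 17 = 4 completes the 21 across.
R1C1 = 14 − 6 = 8 completes the 14 down.
R1C5 = 29 − 20 = 9 completes the 29 across.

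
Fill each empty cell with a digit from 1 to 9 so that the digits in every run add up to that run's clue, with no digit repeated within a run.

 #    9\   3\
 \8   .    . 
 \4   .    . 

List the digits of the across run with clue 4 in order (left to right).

4 in 2 cells must be {1,3}; 3 in 2 cells must be {1,2}.
The 4 across and the 3 down share only 1, so R2C2 = 1.
R1C2 = 3 − 1 = 2 completes the 3 down.
R2C1 = 4 − 1 = 3 completes the 4 across.
R1C1 = 8 − 2 = 6 completes the 8 across.

3 1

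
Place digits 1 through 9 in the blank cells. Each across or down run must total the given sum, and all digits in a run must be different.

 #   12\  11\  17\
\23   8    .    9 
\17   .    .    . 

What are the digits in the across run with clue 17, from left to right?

23 in 3 cells must be {6,8,9}; 17 in 2 cells must be {8,9}.
R1C2 = 23 − 17 = 6 completes the 23 across.
R2C1 = 12 − 8 = 4 completes the 12 down.
R2C2 = 11 − 6 = 5 completes the 11 down.
R2C3 = 17 − 9 = 8 completes the 17 across.

4 5 8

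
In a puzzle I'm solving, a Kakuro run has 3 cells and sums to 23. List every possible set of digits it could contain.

3 distinct digits from 1–9 sum between 6 and 24.
Only one set works: {6,8,9}.

{6,8,9}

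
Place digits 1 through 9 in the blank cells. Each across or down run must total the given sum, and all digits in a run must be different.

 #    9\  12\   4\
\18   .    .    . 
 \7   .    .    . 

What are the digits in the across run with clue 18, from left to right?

7 in 3 cells must be {1,2,4}; 4 in 2 cells must be {1,3}.
The 7 across and the 12 down share only 4, so R2C2 = 4.
Given what's placed, R2C3 must be 1 to fit the 7 across and 4 down.
R1C2 = 12 − 4 = 8 completes the 12 down.
R1C3 = 4 − 1 = 3 completes the 4 down.
R2C1 = 7 − 5 = 2 completes the 7 across.
R1C1 = 18 − 11 = 7 completes the 18 across.

7 8 3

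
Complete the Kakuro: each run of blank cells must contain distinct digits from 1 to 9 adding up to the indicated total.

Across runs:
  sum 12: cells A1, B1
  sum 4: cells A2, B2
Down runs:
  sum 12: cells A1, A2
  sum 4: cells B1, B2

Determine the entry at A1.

4 in 2 cells must be {1,3}.
The 12 across and the 4 down share only 3, so B1 = 3.
The 4 across and the 12 down share only 3, so A2 = 3.
B2 = 4 − 3 = 1 completes the 4 across.
A1 = 12 − 3 = 9 completes the 12 across.

9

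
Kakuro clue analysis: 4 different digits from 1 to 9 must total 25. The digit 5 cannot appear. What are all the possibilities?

{1,7,8,9}; {2,6,8,9}; {3,6,7,9}; {4,6,7,8}

4 distinct digits from 1–9 sum between 10 and 30.
Dropping sets that contain 5.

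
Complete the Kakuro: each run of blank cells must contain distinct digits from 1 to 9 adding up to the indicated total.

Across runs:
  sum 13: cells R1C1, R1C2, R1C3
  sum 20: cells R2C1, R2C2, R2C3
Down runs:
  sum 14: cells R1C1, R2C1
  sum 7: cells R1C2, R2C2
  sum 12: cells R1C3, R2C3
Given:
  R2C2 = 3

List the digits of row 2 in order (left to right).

R1C2 = 7 − 3 = 4 completes the 7 down.
Nothing is forced directly, so branch on R1C1, whose candidates are 6 or 8. If R1C1 = 8: then R1C3 would have to be in {1} for the 13 across but in {3,4,5,7,8,9} for the 12 down — contradiction. So R1C1 = 6.
R1C3 = 13 − 10 = 3 completes the 13 across.
R2C1 = 14 − 6 = 8 completes the 14 down.
R2C3 = 20 − 11 = 9 completes the 20 across.

8, 3, 9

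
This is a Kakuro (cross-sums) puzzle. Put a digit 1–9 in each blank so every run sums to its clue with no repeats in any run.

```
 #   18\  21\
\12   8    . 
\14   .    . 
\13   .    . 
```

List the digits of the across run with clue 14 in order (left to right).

6, 8

R1C2 = 12 − 8 = 4 completes the 12 across.
No cell is forced outright now. R2C1 can only be 6 or 9 (the digits allowed by both its 14 across and its 18 down). If R2C1 = 9: then R2C2 would have to be in {5} for the 14 across but in {8,9} for the 21 down — contradiction. So R2C1 = 6.
R2C2 = 14 − 6 = 8 completes the 14 across.
R3C1 = 18 − 14 = 4 completes the 18 down.
R3C2 = 13 − 4 = 9 completes the 13 across.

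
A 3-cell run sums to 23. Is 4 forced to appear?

The only way to make 23 from 3 distinct digits is {6,8,9}, which does not contain 4.

No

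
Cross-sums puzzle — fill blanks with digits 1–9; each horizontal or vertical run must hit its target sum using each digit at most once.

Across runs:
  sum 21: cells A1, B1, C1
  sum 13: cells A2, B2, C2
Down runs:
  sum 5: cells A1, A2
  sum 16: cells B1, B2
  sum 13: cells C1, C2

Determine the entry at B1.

9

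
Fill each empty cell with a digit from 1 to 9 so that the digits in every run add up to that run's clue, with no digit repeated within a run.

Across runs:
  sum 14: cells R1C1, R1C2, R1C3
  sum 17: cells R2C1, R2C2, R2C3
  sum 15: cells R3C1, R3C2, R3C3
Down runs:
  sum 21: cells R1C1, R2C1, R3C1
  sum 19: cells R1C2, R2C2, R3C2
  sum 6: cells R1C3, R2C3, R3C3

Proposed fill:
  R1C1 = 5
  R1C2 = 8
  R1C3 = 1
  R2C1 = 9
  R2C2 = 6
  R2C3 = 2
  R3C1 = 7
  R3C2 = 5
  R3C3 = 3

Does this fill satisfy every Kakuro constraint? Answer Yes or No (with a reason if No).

Across: 5+8+1=14; 9+6+2=17; 7+5+3=15. Down: 5+9+7=21; 8+6+5=19; 1+2+3=6. No digit repeats within any run.

Yes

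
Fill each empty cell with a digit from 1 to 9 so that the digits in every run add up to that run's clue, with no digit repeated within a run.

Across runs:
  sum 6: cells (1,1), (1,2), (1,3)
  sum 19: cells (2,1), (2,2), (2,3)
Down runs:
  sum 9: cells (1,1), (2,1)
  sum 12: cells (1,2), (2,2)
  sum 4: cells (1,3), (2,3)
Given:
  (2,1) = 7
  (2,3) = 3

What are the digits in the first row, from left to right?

2 3 1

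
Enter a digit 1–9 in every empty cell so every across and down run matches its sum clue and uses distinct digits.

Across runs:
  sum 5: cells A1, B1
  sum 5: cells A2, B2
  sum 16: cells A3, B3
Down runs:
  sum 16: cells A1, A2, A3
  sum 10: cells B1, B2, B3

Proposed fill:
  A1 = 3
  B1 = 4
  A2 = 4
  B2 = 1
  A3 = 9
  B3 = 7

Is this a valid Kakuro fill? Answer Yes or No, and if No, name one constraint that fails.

No — the across run A1–B1 sums to 7, not 5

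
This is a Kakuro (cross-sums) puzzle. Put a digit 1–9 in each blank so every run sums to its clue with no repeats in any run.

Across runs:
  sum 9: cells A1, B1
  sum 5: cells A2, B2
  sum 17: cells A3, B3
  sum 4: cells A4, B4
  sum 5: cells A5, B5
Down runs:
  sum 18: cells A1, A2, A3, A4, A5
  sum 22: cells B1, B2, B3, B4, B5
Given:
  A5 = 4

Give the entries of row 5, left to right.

4 1

17 in 2 cells must be {8,9}; 4 in 2 cells must be {1,3}.
Given what's placed, A3 must be 8 to fit the 17 across and 18 down.
B3 = 17 − 8 = 9 completes the 17 across.
B5 = 5 − 4 = 1 completes the 5 across.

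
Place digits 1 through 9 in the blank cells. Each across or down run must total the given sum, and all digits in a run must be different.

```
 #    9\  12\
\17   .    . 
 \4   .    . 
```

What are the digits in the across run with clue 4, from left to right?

1, 3

17 in 2 cells must be {8,9}; 4 in 2 cells must be {1,3}.
The 17 across and the 9 down share only 8, so R1C1 = 8.
R1C2 = 17 − 8 = 9 completes the 17 across.
R2C1 = 9 − 8 = 1 completes the 9 down.
R2C2 = 4 − 1 = 3 completes the 4 across.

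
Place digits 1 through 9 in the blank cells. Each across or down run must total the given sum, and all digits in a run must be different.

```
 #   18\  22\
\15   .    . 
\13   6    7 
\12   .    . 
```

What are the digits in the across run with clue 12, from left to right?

R3C2 = 9: the only remaining digit allowed by both the 12 across and the 22 down.
R1C2 = 22 − 16 = 6 completes the 22 down.
R3C1 = 12 − 9 = 3 completes the 12 across.
R1C1 = 15 − 6 = 9 completes the 15 across.

3 9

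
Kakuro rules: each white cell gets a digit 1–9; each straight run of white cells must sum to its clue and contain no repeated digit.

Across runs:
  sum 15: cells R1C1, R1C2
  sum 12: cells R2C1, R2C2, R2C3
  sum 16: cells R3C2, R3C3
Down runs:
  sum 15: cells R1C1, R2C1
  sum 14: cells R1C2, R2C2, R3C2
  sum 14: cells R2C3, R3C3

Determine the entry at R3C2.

16 in 2 cells must be {7,9}.
The 16 across and the 14 down share only 9, so R3C3 = 9.
R2C3 = 14 − 9 = 5 completes the 14 down.
R3C2 = 16 − 9 = 7 completes the 16 across.
R1C2 = 6: the only remaining digit allowed by both the 15 across and the 14 down.
R2C1 = 6: the only remaining digit allowed by both the 12 across and the 15 down.
R2C2 = 12 − 11 = 1 completes the 12 across.
R1C1 = 15 − 6 = 9 completes the 15 across.

7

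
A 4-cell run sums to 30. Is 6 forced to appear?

The only way to make 30 from 4 distinct digits is {6,7,8,9}, which contains 6.

Yes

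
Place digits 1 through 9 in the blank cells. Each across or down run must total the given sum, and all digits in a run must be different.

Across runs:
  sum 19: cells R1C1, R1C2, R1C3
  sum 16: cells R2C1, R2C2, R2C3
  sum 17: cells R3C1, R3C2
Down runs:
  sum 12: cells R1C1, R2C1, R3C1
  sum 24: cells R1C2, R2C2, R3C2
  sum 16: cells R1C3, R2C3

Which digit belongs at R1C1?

17 in 2 cells must be {8,9}; 24 in 3 cells must be {7,8,9}; 16 in 2 cells must be {7,9}.
Nothing is forced directly, so branch on R1C3, whose candidates are 7 or 9. If R1C3 = 7: that forces R2C3 = 9, after which R2C2 would have to be in {1,2,3,4,5,6} for the 16 across but in {7,8,9} for the 24 down — contradiction. So R1C3 = 9.
R2C3 = 16 − 9 = 7 completes the 16 down.
Given what's placed, R2C2 must be 8 to fit the 16 across and 24 down.
R3C2 = 9: the only remaining digit allowed by both the 17 across and the 24 down.
R1C2 = 24 − 17 = 7 completes the 24 down.
R2C1 = 16 − 15 = 1 completes the 16 across.
R3C1 = 17 − 9 = 8 completes the 17 across.
R1C1 = 19 − 16 = 3 completes the 19 across.

3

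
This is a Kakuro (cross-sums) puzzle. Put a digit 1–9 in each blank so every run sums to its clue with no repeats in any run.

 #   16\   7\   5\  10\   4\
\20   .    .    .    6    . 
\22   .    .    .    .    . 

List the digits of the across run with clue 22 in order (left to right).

9 5 1 4 3

16 in 2 cells must be {7,9}; 4 in 2 cells must be {1,3}.
R1C1 = 7: the only remaining digit allowed by both the 20 across and the 16 down.
Given what's placed, R1C5 must be 1 to fit the 20 across and 4 down.
R2C1 = 16 − 7 = 9 completes the 16 down.
R2C4 = 10 − 6 = 4 completes the 10 down.
R2C5 = 4 − 1 = 3 completes the 4 down.
Given what's placed, R2C3 must be 1 to fit the 22 across and 5 down.
R1C3 = 5 − 1 = 4 completes the 5 down.
R2C2 = 22 − 17 = 5 completes the 22 across.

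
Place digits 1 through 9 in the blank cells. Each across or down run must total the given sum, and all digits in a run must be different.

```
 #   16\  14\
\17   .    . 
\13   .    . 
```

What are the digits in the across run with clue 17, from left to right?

9, 8

17 in 2 cells must be {8,9}; 16 in 2 cells must be {7,9}.
The 17 across and the 16 down share only 9, so R1C1 = 9.
R1C2 = 17 − 9 = 8 completes the 17 across.
R2C1 = 16 − 9 = 7 completes the 16 down.
R2C2 = 13 − 7 = 6 completes the 13 across.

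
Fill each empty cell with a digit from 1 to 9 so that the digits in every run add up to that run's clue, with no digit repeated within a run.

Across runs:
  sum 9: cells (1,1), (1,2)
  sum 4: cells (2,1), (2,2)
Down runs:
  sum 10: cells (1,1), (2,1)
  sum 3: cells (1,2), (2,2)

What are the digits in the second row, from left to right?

3 1

4 in 2 cells must be {1,3}; 3 in 2 cells must be {1,2}.
The 4 across and the 3 down share only 1, so (2,2) = 1.
(1,2) = 3 − 1 = 2 completes the 3 down.
(2,1) = 4 − 1 = 3 completes the 4 across.
(1,1) = 9 − 2 = 7 completes the 9 across.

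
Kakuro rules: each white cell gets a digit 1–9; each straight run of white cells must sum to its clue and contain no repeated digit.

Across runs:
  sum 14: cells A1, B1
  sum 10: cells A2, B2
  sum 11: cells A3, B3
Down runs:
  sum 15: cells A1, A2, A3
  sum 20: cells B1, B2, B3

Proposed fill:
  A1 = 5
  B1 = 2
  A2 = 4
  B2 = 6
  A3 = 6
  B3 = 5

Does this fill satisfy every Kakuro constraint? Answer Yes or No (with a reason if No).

No — the down run B1–B3 sums to 13, not 20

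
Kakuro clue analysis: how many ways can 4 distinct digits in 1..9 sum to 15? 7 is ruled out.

4 distinct digits from 1–9 sum between 10 and 30.
Dropping sets that contain 7.
Enumerating: {1,2,3,9}, {1,2,4,8}, {1,3,5,6}, {2,3,4,6}.

4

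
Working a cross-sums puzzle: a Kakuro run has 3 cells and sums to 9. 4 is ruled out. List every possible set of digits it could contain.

{1,2,6}; {1,3,5}

3 distinct digits from 1–9 sum between 6 and 24.
Dropping sets that contain 4.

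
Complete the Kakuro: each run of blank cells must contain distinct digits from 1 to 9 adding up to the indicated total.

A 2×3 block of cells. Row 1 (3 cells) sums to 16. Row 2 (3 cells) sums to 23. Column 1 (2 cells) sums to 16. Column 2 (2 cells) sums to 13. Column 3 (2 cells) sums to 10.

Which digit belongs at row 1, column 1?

7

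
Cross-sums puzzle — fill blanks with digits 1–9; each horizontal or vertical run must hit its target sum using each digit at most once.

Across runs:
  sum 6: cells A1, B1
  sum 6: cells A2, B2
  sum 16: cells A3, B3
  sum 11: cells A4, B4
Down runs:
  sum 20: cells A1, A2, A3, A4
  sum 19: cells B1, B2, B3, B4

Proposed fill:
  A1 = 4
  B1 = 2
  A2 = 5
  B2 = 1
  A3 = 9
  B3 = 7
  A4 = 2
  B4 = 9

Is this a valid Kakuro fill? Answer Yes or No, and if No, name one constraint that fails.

Across: 4+2=6; 5+1=6; 9+7=16; 2+9=11. Down: 4+5+9+2=20; 2+1+7+9=19. No digit repeats within any run.

Yes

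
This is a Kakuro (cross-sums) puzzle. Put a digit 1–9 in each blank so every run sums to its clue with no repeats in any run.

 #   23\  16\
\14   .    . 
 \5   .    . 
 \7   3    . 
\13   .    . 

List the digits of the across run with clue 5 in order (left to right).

4 1

R2C1 = 4: the only remaining digit allowed by both the 5 across and the 23 down.
R2C2 = 5 − 4 = 1 completes the 5 across.
R3C2 = 7 − 3 = 4 completes the 7 across.
Given what's placed, R1C1 must be 9 to fit the 14 across and 23 down.
R1C2 = 14 − 9 = 5 completes the 14 across.
R4C1 = 23 − 16 = 7 completes the 23 down.
R4C2 = 13 − 7 = 6 completes the 13 across.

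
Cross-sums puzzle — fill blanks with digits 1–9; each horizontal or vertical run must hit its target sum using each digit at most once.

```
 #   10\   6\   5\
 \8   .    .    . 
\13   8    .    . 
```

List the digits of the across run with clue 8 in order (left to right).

R1C1 = 10 − 8 = 2 completes the 10 down.
Given what's placed, R1C3 must be 1 to fit the 8 across and 5 down.
R2C3 = 5 − 1 = 4 completes the 5 down.
R1C2 = 8 − 3 = 5 completes the 8 across.
R2C2 = 13 − 12 = 1 completes the 13 across.

2, 5, 1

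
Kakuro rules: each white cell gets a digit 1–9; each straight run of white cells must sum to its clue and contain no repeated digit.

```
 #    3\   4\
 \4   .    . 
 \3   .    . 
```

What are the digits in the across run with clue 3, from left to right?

4 in 2 cells must be {1,3}; 3 in 2 cells must be {1,2}.
The 4 across and the 3 down share only 1, so R1C1 = 1.
R1C2 = 4 − 1 = 3 completes the 4 across.
R2C1 = 3 − 1 = 2 completes the 3 down.
R2C2 = 3 − 2 = 1 completes the 3 across.

2 1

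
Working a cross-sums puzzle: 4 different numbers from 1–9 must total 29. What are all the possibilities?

4 distinct digits from 1–9 sum between 10 and 30.
Only one set works: {5,7,8,9}.

{5,7,8,9}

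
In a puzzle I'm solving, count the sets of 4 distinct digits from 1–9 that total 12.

2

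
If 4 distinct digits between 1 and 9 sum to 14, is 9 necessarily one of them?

Counterexample: {1,2,3,8} sums to 14 without using 9.

No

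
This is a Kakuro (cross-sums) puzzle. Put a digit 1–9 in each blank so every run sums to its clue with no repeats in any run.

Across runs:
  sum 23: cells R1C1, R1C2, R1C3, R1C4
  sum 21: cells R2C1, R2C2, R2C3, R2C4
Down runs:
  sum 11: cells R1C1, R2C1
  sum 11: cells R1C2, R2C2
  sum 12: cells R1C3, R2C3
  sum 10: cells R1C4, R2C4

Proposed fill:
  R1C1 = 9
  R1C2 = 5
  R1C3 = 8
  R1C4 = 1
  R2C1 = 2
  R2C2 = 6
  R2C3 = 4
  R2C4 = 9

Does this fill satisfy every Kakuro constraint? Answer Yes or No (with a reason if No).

Yes

Across: 9+5+8+1=23; 2+6+4+9=21. Down: 9+2=11; 5+6=11; 8+4=12; 1+9=10. No digit repeats within any run.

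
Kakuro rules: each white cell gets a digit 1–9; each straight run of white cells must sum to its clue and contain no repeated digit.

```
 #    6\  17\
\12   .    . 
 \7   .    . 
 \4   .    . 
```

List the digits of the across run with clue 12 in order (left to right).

4 in 2 cells must be {1,3}; 6 in 3 cells must be {1,2,3}.
The 12 across and the 6 down share only 3, so R1C1 = 3.
R1C2 = 12 − 3 = 9 completes the 12 across.
Given what's placed, R3C1 must be 1 to fit the 4 across and 6 down.
R3C2 = 4 − 1 = 3 completes the 4 across.
R2C1 = 6 − 4 = 2 completes the 6 down.
R2C2 = 7 − 2 = 5 completes the 7 across.

3 9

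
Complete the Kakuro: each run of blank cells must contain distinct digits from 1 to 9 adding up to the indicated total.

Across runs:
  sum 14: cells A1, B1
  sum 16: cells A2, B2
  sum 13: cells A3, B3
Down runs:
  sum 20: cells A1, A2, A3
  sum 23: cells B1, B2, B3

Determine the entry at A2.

16 in 2 cells must be {7,9}; 23 in 3 cells must be {6,8,9}.
The 16 across and the 23 down share only 9, so B2 = 9.
A2 = 16 − 9 = 7 completes the 16 across.
Nothing is forced directly, so branch on B1, whose candidates are 6 or 8. If B1 = 8: then A1 would have to be in {6} for the 14 across but in {4,5,8,9} for the 20 down — contradiction. So B1 = 6.
A1 = 14 − 6 = 8 completes the 14 across.
A3 = 20 − 15 = 5 completes the 20 down.
B3 = 13 − 5 = 8 completes the 13 across.

7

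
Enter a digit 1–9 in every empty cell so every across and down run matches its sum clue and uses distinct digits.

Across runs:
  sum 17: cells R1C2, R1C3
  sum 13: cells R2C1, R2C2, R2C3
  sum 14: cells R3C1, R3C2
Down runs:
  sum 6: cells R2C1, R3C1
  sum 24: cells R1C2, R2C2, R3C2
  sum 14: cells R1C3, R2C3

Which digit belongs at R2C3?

5

17 in 2 cells must be {8,9}; 24 in 3 cells must be {7,8,9}.
The 14 across and the 6 down share only 5, so R3C1 = 5.
R3C2 = 14 − 5 = 9 completes the 14 across.
R1C2 = 8: the only remaining digit allowed by both the 17 across and the 24 down.
R1C3 = 17 − 8 = 9 completes the 17 across.
R2C1 = 6 − 5 = 1 completes the 6 down.
R2C2 = 24 − 17 = 7 completes the 24 down.
R2C3 = 13 − 8 = 5 completes the 13 across.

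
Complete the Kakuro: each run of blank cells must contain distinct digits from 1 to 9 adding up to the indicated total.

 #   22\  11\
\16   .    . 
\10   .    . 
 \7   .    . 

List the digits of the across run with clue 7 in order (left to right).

16 in 2 cells must be {7,9}.
The 16 across and the 11 down share only 7, so R1C2 = 7.
R1C1 = 16 − 7 = 9 completes the 16 across.
Nothing is forced directly, so branch on R2C2, whose candidates are 1 or 3. If R2C2 = 1: then R2C1 would have to be in {9} for the 10 across but in {5,6,7,8} for the 22 down — contradiction. So R2C2 = 3.
R2C1 = 10 − 3 = 7 completes the 10 across.
R3C1 = 22 − 16 = 6 completes the 22 down.
R3C2 = 7 − 6 = 1 completes the 7 across.

6 1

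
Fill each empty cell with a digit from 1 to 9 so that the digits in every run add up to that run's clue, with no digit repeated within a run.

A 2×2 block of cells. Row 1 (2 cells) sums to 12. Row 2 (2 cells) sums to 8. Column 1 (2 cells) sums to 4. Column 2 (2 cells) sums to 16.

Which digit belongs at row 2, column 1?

1

4 in 2 cells must be {1,3}; 16 in 2 cells must be {7,9}.
The 12 across and the 4 down share only 3, so (1,1) = 3.
(1,2) = 12 − 3 = 9 completes the 12 across.
(2,1) = 4 − 3 = 1 completes the 4 down.
(2,2) = 8 − 1 = 7 completes the 8 across.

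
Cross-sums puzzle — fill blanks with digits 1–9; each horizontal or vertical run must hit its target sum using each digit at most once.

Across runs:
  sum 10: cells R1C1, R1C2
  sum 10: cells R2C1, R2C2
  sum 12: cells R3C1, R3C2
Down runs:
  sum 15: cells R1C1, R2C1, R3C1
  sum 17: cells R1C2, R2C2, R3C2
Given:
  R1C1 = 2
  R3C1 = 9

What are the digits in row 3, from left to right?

9 3

R1C2 = 10 − 2 = 8 completes the 10 across.
R2C1 = 15 − 11 = 4 completes the 15 down.
R2C2 = 10 − 4 = 6 completes the 10 across.
R3C2 = 12 − 9 = 3 completes the 12 across.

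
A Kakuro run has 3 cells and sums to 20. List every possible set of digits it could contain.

{3,8,9}; {4,7,9}; {5,6,9}; {5,7,8}

3 distinct digits from 1–9 sum between 6 and 24.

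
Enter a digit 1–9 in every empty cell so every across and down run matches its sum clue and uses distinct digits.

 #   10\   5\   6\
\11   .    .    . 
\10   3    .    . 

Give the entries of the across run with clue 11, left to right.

7, 3, 1

R1C1 = 10 − 3 = 7 completes the 10 down.
Given what's placed, R1C3 must be 1 to fit the 11 across and 6 down.
R2C3 = 6 − 1 = 5 completes the 6 down.
R1C2 = 11 − 8 = 3 completes the 11 across.
R2C2 = 10 − 8 = 2 completes the 10 across.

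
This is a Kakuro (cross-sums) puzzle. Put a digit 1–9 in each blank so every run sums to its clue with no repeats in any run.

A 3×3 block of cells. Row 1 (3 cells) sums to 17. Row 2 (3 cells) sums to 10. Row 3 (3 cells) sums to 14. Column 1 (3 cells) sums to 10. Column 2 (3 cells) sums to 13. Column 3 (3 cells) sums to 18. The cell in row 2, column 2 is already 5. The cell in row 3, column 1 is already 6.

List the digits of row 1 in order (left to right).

1 7 9

No cell is forced outright now. (3,2) can only be 1 or 7 (the digits allowed by both its 14 across and its 13 down). If (3,2) = 7: that forces (1,2) = 1, (3,3) = 1, after which (1,1) would have to be in {7,9} for the 17 across but in {1,3} for the 10 down — contradiction. So (3,2) = 1.
(1,2) = 13 − 6 = 7 completes the 13 down.
(3,3) = 14 − 7 = 7 completes the 14 across.
(1,1) = 1: the only remaining digit allowed by both the 17 across and the 10 down.
(1,3) = 17 − 8 = 9 completes the 17 across.
(2,1) = 10 − 7 = 3 completes the 10 down.
(2,3) = 10 − 8 = 2 completes the 10 across.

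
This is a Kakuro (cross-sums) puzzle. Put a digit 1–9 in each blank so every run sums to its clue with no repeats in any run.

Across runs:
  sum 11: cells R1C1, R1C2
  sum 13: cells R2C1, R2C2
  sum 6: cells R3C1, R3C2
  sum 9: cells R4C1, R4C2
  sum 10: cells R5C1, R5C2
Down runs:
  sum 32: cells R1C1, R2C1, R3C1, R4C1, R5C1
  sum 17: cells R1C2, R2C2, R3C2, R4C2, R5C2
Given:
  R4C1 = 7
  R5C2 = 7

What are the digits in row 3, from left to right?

Given what's placed, R2C2 must be 4 to fit the 13 across and 17 down.
R4C2 = 9 − 7 = 2 completes the 9 across.
R5C1 = 10 − 7 = 3 completes the 10 across.
R1C2 = 3: the only remaining digit allowed by both the 11 across and the 17 down.
R2C1 = 13 − 4 = 9 completes the 13 across.
R3C1 = 5: the only remaining digit allowed by both the 6 across and the 32 down.
R3C2 = 6 − 5 = 1 completes the 6 across.
R1C1 = 11 − 3 = 8 completes the 11 across.

5 1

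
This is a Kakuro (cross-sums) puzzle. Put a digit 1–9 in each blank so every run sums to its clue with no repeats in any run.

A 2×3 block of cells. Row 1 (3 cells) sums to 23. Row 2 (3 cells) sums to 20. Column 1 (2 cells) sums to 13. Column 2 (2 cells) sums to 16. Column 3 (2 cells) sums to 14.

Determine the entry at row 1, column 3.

23 in 3 cells must be {6,8,9}; 16 in 2 cells must be {7,9}.
The 23 across and the 16 down share only 9, so (1,2) = 9.
(2,2) = 16 − 9 = 7 completes the 16 down.
Nothing is forced directly, so branch on (1,1), whose candidates are 6 or 8. If (1,1) = 6: that forces (1,3) = 8, after which (2,1) would have to be in {4,5,8,9} for the 20 across but in {7} for the 13 down — contradiction. So (1,1) = 8.
(1,3) = 23 − 17 = 6 completes the 23 across.
(2,1) = 13 − 8 = 5 completes the 13 down.
(2,3) = 20 − 12 = 8 completes the 20 across.

6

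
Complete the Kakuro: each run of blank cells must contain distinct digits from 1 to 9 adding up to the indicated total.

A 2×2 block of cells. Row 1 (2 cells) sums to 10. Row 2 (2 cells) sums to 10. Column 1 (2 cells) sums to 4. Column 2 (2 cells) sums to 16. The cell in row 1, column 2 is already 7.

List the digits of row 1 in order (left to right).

3 7

4 in 2 cells must be {1,3}; 16 in 2 cells must be {7,9}.
(1,1) = 10 − 7 = 3 completes the 10 across.
(2,1) = 4 − 3 = 1 completes the 4 down.
(2,2) = 10 − 1 = 9 completes the 10 across.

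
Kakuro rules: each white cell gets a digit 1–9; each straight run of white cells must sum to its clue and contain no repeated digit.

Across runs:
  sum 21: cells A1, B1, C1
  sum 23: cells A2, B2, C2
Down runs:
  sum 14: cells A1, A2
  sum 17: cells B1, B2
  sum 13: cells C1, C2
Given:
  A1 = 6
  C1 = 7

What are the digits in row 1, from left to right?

23 in 3 cells must be {6,8,9}; 17 in 2 cells must be {8,9}.
B1 = 21 − 13 = 8 completes the 21 across.
A2 = 14 − 6 = 8 completes the 14 down.
B2 = 17 − 8 = 9 completes the 17 down.
C2 = 23 − 17 = 6 completes the 23 across.

6 8 7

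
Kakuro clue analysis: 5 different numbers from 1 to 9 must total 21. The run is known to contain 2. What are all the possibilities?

5 distinct digits from 1–9 sum between 15 and 35.
Keeping only sets containing 2.

{1,2,3,6,9}; {1,2,3,7,8}; {1,2,4,5,9}; {1,2,4,6,8}; {1,2,5,6,7}; {2,3,4,5,7}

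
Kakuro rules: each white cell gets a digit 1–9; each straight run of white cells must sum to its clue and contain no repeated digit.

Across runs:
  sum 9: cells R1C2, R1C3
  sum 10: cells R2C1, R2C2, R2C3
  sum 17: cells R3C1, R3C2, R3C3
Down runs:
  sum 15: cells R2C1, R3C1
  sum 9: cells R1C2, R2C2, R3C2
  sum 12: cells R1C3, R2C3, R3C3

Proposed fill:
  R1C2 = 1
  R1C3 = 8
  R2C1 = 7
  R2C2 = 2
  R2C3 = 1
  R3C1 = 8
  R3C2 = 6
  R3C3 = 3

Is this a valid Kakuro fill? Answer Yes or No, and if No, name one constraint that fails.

Yes

Across: 1+8=9; 7+2+1=10; 8+6+3=17. Down: 7+8=15; 1+2+6=9; 8+1+3=12. No digit repeats within any run.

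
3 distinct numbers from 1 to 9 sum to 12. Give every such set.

{1,2,9}; {1,3,8}; {1,4,7}; {1,5,6}; {2,3,7}; {2,4,6}; {3,4,5}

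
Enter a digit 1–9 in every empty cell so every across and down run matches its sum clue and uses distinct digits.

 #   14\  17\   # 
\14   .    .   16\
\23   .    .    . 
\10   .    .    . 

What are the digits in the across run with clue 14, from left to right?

23 in 3 cells must be {6,8,9}; 16 in 2 cells must be {7,9}.
Only 9 fits R2C3 under both its across sum 23 and down sum 16.
R3C3 = 16 − 9 = 7 completes the 16 down.
Nothing is forced directly, so branch on R3C2, whose candidates are 1 or 2. If R3C2 = 1: that forces R1C2 = 9, after which R2C2 would have to be in {6,8} for the 23 across but in {7} for the 17 down — contradiction. So R3C2 = 2.
R3C1 = 10 − 9 = 1 completes the 10 across.
No cell is forced outright now. R2C1 can only be 6 or 8 (the digits allowed by both its 23 across and its 14 down). If R2C1 = 6: then R1C1 would have to be in {5,6,8,9} for the 14 across but in {7} for the 14 down — contradiction. So R2C1 = 8.
R1C1 = 14 − 9 = 5 completes the 14 down.
R1C2 = 14 − 5 = 9 completes the 14 across.

5 9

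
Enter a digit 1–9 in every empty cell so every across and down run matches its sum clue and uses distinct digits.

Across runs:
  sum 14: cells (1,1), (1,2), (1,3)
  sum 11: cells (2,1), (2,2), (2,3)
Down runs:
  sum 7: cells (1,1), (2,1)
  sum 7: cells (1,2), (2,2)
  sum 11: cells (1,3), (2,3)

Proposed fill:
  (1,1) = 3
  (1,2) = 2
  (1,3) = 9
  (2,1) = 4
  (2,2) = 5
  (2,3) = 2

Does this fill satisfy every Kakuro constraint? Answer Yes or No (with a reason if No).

Across: 3+2+9=14; 4+5+2=11. Down: 3+4=7; 2+5=7; 9+2=11. No digit repeats within any run.

Yes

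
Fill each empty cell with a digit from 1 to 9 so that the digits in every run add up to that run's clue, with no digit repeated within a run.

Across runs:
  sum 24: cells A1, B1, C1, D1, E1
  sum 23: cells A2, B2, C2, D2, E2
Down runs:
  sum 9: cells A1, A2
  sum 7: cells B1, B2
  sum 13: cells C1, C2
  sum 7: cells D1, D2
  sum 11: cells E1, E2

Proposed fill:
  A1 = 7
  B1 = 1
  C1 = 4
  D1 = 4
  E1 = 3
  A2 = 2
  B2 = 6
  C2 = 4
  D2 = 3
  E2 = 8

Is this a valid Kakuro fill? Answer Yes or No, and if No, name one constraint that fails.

No — the across run A1–E1 sums to 19, not 24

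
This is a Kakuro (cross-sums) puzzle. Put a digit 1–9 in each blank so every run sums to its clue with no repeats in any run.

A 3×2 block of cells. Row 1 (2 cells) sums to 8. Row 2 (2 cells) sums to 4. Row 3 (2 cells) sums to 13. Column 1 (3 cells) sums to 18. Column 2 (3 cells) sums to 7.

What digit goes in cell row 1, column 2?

4 in 2 cells must be {1,3}; 7 in 3 cells must be {1,2,4}.
The 4 across and the 7 down share only 1, so (2,2) = 1.
Given what's placed, (3,2) must be 4 to fit the 13 across and 7 down.
(1,2) = 7 − 5 = 2 completes the 7 down.
(2,1) = 4 − 1 = 3 completes the 4 across.
(3,1) = 13 − 4 = 9 completes the 13 across.
(1,1) = 8 − 2 = 6 completes the 8 across.

2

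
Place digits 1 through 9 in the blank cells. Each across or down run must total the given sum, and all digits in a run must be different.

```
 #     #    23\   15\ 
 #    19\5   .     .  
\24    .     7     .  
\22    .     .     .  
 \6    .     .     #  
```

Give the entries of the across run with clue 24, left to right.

24 in 3 cells must be {7,8,9}.
Nothing is forced directly, so branch on R2C1, whose candidates are 8 or 9. If R2C1 = 8: that forces R2C3 = 9, R3C3 = 5, R1C3 = 1, R3C1 = 9, R3C2 = 8 (and 1 more), after which R4C2 would have to be in {4} for the 6 across but in {2,3,5,6} for the 23 down — contradiction. So R2C1 = 9.
R2C3 = 24 − 16 = 8 completes the 24 across.

9, 7, 8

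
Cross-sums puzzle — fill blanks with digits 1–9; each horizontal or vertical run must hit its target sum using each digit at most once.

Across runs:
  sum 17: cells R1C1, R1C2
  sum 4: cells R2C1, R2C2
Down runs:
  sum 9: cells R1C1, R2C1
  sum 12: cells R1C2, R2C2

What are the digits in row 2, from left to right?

1, 3

17 in 2 cells must be {8,9}; 4 in 2 cells must be {1,3}.
The 17 across and the 9 down share only 8, so R1C1 = 8.
R1C2 = 17 − 8 = 9 completes the 17 across.
R2C1 = 9 − 8 = 1 completes the 9 down.
R2C2 = 4 − 1 = 3 completes the 4 across.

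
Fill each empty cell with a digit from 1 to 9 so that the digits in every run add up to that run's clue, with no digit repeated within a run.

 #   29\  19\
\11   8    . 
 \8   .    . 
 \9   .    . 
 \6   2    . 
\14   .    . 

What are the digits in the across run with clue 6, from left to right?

R1C2 = 11 − 8 = 3 completes the 11 across.
R4C2 = 6 − 2 = 4 completes the 6 across.
No cell is forced outright now. R5C1 can only be 6 or 9 (the digits allowed by both its 14 across and its 29 down). If R5C1 = 6: then R2C1 would have to be in {1,2,3,5,6,7} for the 8 across but in {4,9} for the 29 down — contradiction. So R5C1 = 9.
R5C2 = 14 − 9 = 5 completes the 14 across.
No cell is forced outright now. R2C2 can only be 1 or 6 (the digits allowed by both its 8 across and its 19 down). If R2C2 = 6: then R2C1 would have to be in {2} for the 8 across but in {3,4,6,7} for the 29 down — contradiction. So R2C2 = 1.
R2C1 = 8 − 1 = 7 completes the 8 across.
R3C1 = 29 − 26 = 3 completes the 29 down.
R3C2 = 9 − 3 = 6 completes the 9 across.

2, 4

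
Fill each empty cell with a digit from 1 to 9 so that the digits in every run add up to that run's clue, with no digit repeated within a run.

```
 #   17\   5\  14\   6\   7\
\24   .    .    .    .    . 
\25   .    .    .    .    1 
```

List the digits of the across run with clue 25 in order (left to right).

17 in 2 cells must be {8,9}.
R1C5 = 7 − 1 = 6 completes the 7 down.
No cell is forced outright now. R1C1 can only be 8 or 9 (the digits allowed by both its 24 across and its 17 down). If R1C1 = 8: that forces R1C3 = 5, R2C1 = 9, after which R2C3 would have to be in {2,3,4,5,6,7,8} for the 25 across but in {9} for the 14 down — contradiction. So R1C1 = 9.
Given what's placed, R1C3 must be 5 to fit the 24 across and 14 down.
R1C4 = 1: the only remaining digit allowed by both the 24 across and the 6 down.
R2C1 = 17 − 9 = 8 completes the 17 down.
R2C3 = 14 − 5 = 9 completes the 14 down.
R2C4 = 6 − 1 = 5 completes the 6 down.
R1C2 = 24 − 21 = 3 completes the 24 across.
R2C2 = 25 − 23 = 2 completes the 25 across.

8, 2, 9, 5, 1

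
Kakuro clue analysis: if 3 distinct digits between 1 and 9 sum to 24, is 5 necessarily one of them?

No

The only way to make 24 from 3 distinct digits is {7,8,9}, which does not contain 5.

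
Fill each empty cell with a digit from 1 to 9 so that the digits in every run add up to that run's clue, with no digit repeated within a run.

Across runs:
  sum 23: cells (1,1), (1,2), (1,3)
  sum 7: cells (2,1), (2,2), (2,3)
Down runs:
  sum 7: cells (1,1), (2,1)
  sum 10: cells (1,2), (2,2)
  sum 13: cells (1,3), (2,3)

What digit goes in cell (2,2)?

2

23 in 3 cells must be {6,8,9}; 7 in 3 cells must be {1,2,4}.
The 23 across and the 7 down share only 6, so (1,1) = 6.
(2,1) = 7 − 6 = 1 completes the 7 down.
Given what's placed, (2,3) must be 4 to fit the 7 across and 13 down.
(1,3) = 13 − 4 = 9 completes the 13 down.
(2,2) = 7 − 5 = 2 completes the 7 across.
(1,2) = 23 − 15 = 8 completes the 23 across.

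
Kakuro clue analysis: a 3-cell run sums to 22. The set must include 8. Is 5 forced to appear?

Yes

The only way to make 22 from 3 distinct digits under that restriction is {5,8,9}, which contains 5.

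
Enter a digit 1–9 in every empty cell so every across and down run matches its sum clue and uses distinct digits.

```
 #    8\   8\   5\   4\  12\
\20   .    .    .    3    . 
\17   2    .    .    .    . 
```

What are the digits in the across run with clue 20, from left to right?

6 1 2 3 8

4 in 2 cells must be {1,3}.
R1C1 = 8 − 2 = 6 completes the 8 down.
R2C4 = 4 − 3 = 1 completes the 4 down.
Nothing is forced directly, so branch on R2C3, whose candidates are 3 or 4. If R2C3 = 4: that forces R1C3 = 1, R1C5 = 8, after which R2C5 would have to be in {3,7} for the 17 across but in {4} for the 12 down — contradiction. So R2C3 = 3.
R1C3 = 5 − 3 = 2 completes the 5 down.
Nothing is forced directly, so branch on R1C2, whose candidates are 1 or 5. If R1C2 = 5: that forces R1C5 = 4, after which R2C2 would have to be in {4,5,6,7} for the 17 across but in {3} for the 8 down — contradiction. So R1C2 = 1.
R1C5 = 20 − 12 = 8 completes the 20 across.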